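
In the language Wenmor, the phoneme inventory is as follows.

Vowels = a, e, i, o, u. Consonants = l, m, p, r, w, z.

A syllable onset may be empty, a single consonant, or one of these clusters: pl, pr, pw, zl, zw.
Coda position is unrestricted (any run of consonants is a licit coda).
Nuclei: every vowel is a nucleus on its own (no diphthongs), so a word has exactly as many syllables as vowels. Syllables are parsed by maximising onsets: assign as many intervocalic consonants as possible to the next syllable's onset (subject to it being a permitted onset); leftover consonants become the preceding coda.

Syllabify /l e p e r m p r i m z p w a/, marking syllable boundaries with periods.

The vowels are e, e, i, a — 4 nuclei, so 4 syllables.
V1 /e/ – V2 /e/: just /p/ — single C goes to the following onset.
V2 /e/ – V3 /i/: /rmpr/ — longest licit onset from the right is /pr/, leaving /rm/ as coda.
V3 /i/ – V4 /a/: cluster /mzpw/ — the longest permitted-onset suffix is /pw/; onset = /pw/, preceding coda = /mz/.

le.perm.primz.pwa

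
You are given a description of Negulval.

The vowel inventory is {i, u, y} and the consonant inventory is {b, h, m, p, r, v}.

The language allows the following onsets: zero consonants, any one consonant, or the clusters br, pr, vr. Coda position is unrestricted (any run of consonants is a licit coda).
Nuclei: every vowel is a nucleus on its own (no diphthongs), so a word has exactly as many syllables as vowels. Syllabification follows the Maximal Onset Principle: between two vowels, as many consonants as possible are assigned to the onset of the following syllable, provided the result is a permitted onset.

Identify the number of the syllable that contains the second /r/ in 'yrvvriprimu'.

Nuclei (vowels): y, i, i, u → 4 syllables.
Between /y/ (V1) and /i/ (V2): /rvvr/; trying suffixes from longest down, /vr/ is the first permitted one, so coda /rv/ | onset /vr/.
Between /i/ (V2) and /i/ (V3): /pr/ is a licit onset in full, so it all attaches to the next syllable.
Between /i/ (V3) and /u/ (V4): just /m/ — single C goes to the following onset.
Result: yrv.vri.pri.mu.
The second /r/ is in the onset of syllable 2 (/vri/).

2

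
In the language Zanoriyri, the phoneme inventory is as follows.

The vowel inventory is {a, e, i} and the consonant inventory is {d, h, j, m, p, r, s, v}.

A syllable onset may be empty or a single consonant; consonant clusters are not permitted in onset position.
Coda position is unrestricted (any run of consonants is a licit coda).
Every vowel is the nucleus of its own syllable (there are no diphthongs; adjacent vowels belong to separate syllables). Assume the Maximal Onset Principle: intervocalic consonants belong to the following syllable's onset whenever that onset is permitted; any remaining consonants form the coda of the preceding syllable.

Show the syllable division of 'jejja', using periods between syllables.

jej.ja

Nuclei (vowels): e, a → 2 syllables.
σ1/σ2 boundary: /jj/ — longest licit onset from the right is /j/, leaving /j/ as coda.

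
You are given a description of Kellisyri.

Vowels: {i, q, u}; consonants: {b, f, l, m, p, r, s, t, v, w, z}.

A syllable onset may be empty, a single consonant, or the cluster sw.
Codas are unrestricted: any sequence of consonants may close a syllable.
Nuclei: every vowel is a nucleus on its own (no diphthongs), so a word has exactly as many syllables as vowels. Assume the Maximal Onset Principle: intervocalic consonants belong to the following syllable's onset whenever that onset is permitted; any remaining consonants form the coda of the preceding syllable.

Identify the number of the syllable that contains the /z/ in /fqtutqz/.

The vowels are q, u, q — 3 nuclei, so 3 syllables.
σ1/σ2 boundary: /t/ → onset of the next syllable (single consonants are always licit onsets).
σ2/σ3 boundary: just /t/ — single C goes to the following onset.
Putting it together: fq.tu.tqz.
The /z/ is in the coda of syllable 3 (/tqz/).

3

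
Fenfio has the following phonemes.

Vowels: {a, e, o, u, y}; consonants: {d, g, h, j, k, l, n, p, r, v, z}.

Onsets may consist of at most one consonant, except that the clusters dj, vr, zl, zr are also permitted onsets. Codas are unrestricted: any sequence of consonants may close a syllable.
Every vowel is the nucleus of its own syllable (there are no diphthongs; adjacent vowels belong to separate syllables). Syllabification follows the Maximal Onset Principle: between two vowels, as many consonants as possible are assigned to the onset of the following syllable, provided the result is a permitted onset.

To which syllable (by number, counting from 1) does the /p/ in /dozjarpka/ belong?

The vowels are o, a, a — 3 nuclei, so 3 syllables.
V1 /o/ – V2 /a/: /zj/ — longest licit onset from the right is /j/, leaving /z/ as coda.
V2 /a/ – V3 /a/: /rpk/; trying suffixes from longest down, /k/ is the first permitted one, so coda /rp/ | onset /k/.
Syllabification: doz.jarp.ka.
The /p/ is in the coda of syllable 2 (/jarp/).

2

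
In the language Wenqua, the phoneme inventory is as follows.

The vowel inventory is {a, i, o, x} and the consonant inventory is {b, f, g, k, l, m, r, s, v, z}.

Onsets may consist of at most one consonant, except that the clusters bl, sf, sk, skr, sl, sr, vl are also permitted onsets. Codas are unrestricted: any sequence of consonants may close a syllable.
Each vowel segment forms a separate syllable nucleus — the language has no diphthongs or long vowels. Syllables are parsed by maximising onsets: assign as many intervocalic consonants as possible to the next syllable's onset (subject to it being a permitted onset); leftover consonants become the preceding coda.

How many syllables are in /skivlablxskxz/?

The vowels are i, a, x, x — 4 nuclei, so 4 syllables.

4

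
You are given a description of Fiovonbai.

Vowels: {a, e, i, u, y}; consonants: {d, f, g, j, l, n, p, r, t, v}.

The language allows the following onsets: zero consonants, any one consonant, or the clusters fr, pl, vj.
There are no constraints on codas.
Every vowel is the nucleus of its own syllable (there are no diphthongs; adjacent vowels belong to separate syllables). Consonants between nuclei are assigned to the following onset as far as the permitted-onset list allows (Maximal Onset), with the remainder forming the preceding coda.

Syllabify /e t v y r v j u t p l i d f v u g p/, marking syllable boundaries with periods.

Nuclei (vowels): e, y, u, i, u → 5 syllables.
V1 /e/ – V2 /y/: /tv/; trying suffixes from longest down, /v/ is the first permitted one, so coda /t/ | onset /v/.
V2 /y/ – V3 /u/: cluster /rvj/ — the longest permitted-onset suffix is /vj/; onset = /vj/, preceding coda = /r/.
V3 /u/ – V4 /i/: /tpl/ splits as /t/ + /pl/ (/pl/ is the longest suffix that is a licit onset).
V4 /i/ – V5 /u/: cluster /dfv/ — the longest permitted-onset suffix is /v/; onset = /v/, preceding coda = /df/.

et.vyr.vjut.plidf.vugp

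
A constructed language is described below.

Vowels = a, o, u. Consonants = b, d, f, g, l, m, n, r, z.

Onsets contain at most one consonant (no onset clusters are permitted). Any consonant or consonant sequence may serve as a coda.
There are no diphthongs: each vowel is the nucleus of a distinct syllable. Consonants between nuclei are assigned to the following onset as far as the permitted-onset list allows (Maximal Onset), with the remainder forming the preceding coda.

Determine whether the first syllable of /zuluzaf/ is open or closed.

The vowels are u, u, a — 3 nuclei, so 3 syllables.
/u…u/ gap (V1→V2): /l/ → onset of the next syllable (single consonants are always licit onsets).
/u…a/ gap (V2→V3): /z/ → onset of the next syllable (single consonants are always licit onsets).
Syllabification: zu.lu.zaf.
Syllable 1 is /zu/; it ends in its nucleus with no coda, so it is open.

open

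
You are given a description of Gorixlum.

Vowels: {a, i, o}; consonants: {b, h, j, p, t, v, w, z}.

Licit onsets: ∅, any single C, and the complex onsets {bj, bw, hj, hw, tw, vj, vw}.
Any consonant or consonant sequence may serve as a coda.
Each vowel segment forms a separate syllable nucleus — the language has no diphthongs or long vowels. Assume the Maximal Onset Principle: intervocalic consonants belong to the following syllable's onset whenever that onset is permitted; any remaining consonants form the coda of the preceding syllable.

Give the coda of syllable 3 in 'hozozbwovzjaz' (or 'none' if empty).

vz

Vowels present: o, o, o, a; each is a nucleus, giving 4 syllables.
/o…o/ gap (V1→V2): just /z/ — single C goes to the following onset.
/o…o/ gap (V2→V3): cluster /zbw/ — the longest permitted-onset suffix is /bw/; onset = /bw/, preceding coda = /z/.
/o…a/ gap (V3→V4): /vzj/; trying suffixes from longest down, /j/ is the first permitted one, so coda /vz/ | onset /j/.
So the parse is ho.zoz.bwovz.jaz.
Syllable 3 is /bwovz/: onset /bw/, nucleus /o/, coda /vz/.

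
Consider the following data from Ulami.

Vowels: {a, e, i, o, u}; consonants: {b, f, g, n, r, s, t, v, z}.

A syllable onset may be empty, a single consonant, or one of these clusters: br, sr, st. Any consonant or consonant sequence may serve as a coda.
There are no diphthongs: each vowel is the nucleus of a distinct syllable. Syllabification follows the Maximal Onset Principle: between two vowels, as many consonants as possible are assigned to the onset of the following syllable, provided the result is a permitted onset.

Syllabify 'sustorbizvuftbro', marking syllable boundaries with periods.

Vowels present: u, o, i, u, o; each is a nucleus, giving 5 syllables.
σ1/σ2 boundary: /st/ is a licit onset in full, so it all attaches to the next syllable.
σ2/σ3 boundary: /rb/ splits as /r/ + /b/ (/b/ is the longest suffix that is a licit onset).
σ3/σ4 boundary: /zv/; trying suffixes from longest down, /v/ is the first permitted one, so coda /z/ | onset /v/.
σ4/σ5 boundary: cluster /ftbr/ — the longest permitted-onset suffix is /br/; onset = /br/, preceding coda = /ft/.

su.stor.biz.vuft.bro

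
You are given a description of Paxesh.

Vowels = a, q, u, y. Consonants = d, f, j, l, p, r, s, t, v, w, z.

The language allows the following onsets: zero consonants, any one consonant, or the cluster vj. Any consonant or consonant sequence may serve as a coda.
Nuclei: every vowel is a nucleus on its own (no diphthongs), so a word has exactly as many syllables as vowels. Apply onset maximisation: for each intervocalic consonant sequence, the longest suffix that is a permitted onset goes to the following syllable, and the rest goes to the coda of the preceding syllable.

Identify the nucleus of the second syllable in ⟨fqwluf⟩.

Vowels present: q, u; each is a nucleus, giving 2 syllables.
The second nucleus (vowel 2 from the left) is /u/.

u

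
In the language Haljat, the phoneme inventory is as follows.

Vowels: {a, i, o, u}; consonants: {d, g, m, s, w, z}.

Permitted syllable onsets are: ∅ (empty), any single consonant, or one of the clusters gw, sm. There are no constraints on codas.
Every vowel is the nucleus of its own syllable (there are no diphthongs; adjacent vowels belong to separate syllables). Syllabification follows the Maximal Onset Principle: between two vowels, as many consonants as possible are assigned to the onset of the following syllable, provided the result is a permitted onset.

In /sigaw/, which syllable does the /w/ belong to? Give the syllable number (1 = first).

2

Nuclei (vowels): i, a → 2 syllables.
V1 /i/ – V2 /a/: just /g/ — single C goes to the following onset.
Result: si.gaw.
The /w/ is in the coda of syllable 2 (/gaw/).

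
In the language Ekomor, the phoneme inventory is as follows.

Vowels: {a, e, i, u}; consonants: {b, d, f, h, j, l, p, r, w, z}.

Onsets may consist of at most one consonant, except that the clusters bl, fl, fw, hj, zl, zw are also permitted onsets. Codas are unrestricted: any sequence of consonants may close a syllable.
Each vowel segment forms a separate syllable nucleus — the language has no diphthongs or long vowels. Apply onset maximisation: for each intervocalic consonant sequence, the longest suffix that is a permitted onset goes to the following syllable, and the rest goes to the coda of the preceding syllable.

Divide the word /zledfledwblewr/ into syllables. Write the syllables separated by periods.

Vowels present: e, e, e; each is a nucleus, giving 3 syllables.
/e…e/ gap (V1→V2): /dfl/ — longest licit onset from the right is /fl/, leaving /d/ as coda.
/e…e/ gap (V2→V3): /dwbl/ — longest licit onset from the right is /bl/, leaving /dw/ as coda.

zled.fledw.blewr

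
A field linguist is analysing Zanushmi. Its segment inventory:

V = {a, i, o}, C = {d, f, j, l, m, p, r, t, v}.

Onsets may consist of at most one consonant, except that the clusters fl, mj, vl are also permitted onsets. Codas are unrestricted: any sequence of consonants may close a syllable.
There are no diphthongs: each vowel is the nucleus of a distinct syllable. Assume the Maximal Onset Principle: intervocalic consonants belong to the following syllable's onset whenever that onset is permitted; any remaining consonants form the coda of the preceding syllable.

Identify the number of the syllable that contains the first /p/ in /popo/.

Nuclei (vowels): o, o → 2 syllables.
σ1/σ2 boundary: just /p/ — single C goes to the following onset.
So the parse is po.po.
The first /p/ is in the onset of syllable 1 (/po/).

1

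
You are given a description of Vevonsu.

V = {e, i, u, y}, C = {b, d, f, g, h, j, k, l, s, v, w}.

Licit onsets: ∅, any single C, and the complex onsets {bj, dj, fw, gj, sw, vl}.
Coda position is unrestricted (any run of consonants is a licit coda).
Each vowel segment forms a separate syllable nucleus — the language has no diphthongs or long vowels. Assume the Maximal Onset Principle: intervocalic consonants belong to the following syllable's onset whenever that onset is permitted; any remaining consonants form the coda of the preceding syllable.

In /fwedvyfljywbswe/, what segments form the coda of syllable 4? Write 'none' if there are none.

none

Nuclei (vowels): e, y, y, e → 4 syllables.
/e…y/ gap (V1→V2): /dv/ splits as /d/ + /v/ (/v/ is the longest suffix that is a licit onset).
/y…y/ gap (V2→V3): /flj/; trying suffixes from longest down, /j/ is the first permitted one, so coda /fl/ | onset /j/.
/y…e/ gap (V3→V4): /wbsw/; trying suffixes from longest down, /sw/ is the first permitted one, so coda /wb/ | onset /sw/.
Result: fwed.vyfl.jywb.swe.
Syllable 4 is /swe/: onset /sw/, nucleus /e/, coda ∅.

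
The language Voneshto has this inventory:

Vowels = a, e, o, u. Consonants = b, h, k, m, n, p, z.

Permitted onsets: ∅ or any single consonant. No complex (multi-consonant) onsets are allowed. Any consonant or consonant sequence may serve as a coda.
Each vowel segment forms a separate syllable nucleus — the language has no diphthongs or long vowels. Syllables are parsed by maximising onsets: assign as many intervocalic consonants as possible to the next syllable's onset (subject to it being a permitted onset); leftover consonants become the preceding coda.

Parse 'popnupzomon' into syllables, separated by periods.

pop.nup.zo.mon

Nuclei (vowels): o, u, o, o → 4 syllables.
V1 /o/ – V2 /u/: cluster /pn/ — the longest permitted-onset suffix is /n/; onset = /n/, preceding coda = /p/.
V2 /u/ – V3 /o/: /pz/ splits as /p/ + /z/ (/z/ is the longest suffix that is a licit onset).
V3 /o/ – V4 /o/: /m/ → onset of the next syllable (single consonants are always licit onsets).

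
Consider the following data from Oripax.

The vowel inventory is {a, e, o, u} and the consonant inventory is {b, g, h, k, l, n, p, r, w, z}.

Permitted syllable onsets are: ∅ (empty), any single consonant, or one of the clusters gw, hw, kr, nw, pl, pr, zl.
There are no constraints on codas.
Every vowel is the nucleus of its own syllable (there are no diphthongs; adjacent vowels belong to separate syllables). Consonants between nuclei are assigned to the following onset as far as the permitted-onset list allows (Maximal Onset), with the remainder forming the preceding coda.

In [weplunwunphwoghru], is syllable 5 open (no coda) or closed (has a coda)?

open

Nuclei (vowels): e, u, u, o, u → 5 syllables.
V1 /e/ – V2 /u/: /pl/ — entire cluster is a permitted onset → onset /pl/, coda ∅.
V2 /u/ – V3 /u/: /nw/ — entire cluster is a permitted onset → onset /nw/, coda ∅.
V3 /u/ – V4 /o/: cluster /nphw/ — the longest permitted-onset suffix is /hw/; onset = /hw/, preceding coda = /np/.
V4 /o/ – V5 /u/: /ghr/ splits as /gh/ + /r/ (/r/ is the longest suffix that is a licit onset).
Putting it together: we.plu.nwunp.hwogh.ru.
Syllable 5 is /ru/; it ends in its nucleus with no coda, so it is open.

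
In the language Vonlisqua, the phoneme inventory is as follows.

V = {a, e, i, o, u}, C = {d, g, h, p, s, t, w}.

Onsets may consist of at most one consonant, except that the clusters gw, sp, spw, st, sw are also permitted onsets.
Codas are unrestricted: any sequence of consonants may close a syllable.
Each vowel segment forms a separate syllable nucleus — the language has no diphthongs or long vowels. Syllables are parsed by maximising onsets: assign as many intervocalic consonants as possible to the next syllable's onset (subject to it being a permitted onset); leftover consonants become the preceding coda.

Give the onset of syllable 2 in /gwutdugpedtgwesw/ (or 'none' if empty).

The vowels are u, u, e, e — 4 nuclei, so 4 syllables.
Between /u/ (V1) and /u/ (V2): cluster /td/ — the longest permitted-onset suffix is /d/; onset = /d/, preceding coda = /t/.
Between /u/ (V2) and /e/ (V3): /gp/; trying suffixes from longest down, /p/ is the first permitted one, so coda /g/ | onset /p/.
Between /e/ (V3) and /e/ (V4): /dtgw/ splits as /dt/ + /gw/ (/gw/ is the longest suffix that is a licit onset).
Syllabification: gwut.dug.pedt.gwesw.
Syllable 2 is /dug/: onset /d/, nucleus /u/, coda /g/.

d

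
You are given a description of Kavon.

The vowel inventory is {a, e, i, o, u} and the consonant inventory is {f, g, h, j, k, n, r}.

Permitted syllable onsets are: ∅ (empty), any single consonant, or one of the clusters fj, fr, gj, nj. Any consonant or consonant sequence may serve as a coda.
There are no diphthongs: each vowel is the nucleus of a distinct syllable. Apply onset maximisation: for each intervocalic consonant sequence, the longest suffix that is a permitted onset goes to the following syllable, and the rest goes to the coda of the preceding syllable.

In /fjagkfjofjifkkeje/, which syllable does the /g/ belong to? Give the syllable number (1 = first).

1

Vowels present: a, o, i, e, e; each is a nucleus, giving 5 syllables.
σ1/σ2 boundary: /gkfj/ — longest licit onset from the right is /fj/, leaving /gk/ as coda.
σ2/σ3 boundary: cluster /fj/ — /fj/ is itself a permitted onset, so the whole cluster goes right; preceding coda = ∅.
σ3/σ4 boundary: /fkk/ — longest licit onset from the right is /k/, leaving /fk/ as coda.
σ4/σ5 boundary: just /j/ — single C goes to the following onset.
Result: fjagk.fjo.fjifk.ke.je.
The /g/ is in the coda of syllable 1 (/fjagk/).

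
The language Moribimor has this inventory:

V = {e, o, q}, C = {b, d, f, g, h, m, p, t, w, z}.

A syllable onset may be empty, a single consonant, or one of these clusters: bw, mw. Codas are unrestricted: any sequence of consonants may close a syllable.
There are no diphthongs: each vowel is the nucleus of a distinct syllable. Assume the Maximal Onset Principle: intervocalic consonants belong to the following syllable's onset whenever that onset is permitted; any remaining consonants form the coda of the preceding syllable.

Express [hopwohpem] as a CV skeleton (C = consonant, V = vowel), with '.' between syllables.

The vowels are o, o, e — 3 nuclei, so 3 syllables.
σ1/σ2 boundary: /pw/ — longest licit onset from the right is /w/, leaving /p/ as coda.
σ2/σ3 boundary: /hp/ — longest licit onset from the right is /p/, leaving /h/ as coda.
Syllabification: hop.woh.pem.
Mapping each syllable to C/V: /hop/ → CVC, /woh/ → CVC, /pem/ → CVC.

CVC.CVC.CVC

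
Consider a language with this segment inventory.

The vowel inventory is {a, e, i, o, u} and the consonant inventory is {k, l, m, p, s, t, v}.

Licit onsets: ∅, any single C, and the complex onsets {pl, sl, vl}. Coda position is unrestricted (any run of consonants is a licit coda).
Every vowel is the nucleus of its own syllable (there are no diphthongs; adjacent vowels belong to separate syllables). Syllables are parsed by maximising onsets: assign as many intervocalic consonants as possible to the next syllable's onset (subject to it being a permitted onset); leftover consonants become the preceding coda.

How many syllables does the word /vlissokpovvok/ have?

Nuclei (vowels): i, o, o, o → 4 syllables.

4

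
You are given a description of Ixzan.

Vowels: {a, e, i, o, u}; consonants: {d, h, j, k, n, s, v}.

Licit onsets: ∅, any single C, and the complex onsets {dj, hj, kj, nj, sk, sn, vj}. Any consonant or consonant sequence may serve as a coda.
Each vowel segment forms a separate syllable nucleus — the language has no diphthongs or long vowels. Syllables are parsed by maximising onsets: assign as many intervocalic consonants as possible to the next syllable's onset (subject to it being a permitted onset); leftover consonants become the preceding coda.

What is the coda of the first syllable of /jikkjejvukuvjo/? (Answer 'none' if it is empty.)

k

Vowels present: i, e, u, u, o; each is a nucleus, giving 5 syllables.
Between /i/ (V1) and /e/ (V2): /kkj/ splits as /k/ + /kj/ (/kj/ is the longest suffix that is a licit onset).
Between /e/ (V2) and /u/ (V3): /jv/; trying suffixes from longest down, /v/ is the first permitted one, so coda /j/ | onset /v/.
Between /u/ (V3) and /u/ (V4): just /k/ — single C goes to the following onset.
Between /u/ (V4) and /o/ (V5): cluster /vj/ — /vj/ is itself a permitted onset, so the whole cluster goes right; preceding coda = ∅.
Result: jik.kjej.vu.ku.vjo.
Syllable 1 is /jik/: onset /j/, nucleus /i/, coda /k/.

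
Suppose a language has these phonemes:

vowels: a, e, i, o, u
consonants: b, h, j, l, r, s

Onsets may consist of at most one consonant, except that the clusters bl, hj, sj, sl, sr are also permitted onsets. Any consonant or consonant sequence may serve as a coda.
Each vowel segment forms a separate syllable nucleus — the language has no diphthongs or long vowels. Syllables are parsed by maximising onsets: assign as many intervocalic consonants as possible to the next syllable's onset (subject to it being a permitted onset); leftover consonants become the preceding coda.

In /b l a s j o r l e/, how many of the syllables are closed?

1

Vowels present: a, o, e; each is a nucleus, giving 3 syllables.
/a…o/ gap (V1→V2): /sj/ is a licit onset in full, so it all attaches to the next syllable.
/o…e/ gap (V2→V3): /rl/ splits as /r/ + /l/ (/l/ is the longest suffix that is a licit onset).
Putting it together: bla.sjor.le.
Classifying each syllable: /bla/ (open), /sjor/ (closed), /le/ (open).
Closed syllables: 1.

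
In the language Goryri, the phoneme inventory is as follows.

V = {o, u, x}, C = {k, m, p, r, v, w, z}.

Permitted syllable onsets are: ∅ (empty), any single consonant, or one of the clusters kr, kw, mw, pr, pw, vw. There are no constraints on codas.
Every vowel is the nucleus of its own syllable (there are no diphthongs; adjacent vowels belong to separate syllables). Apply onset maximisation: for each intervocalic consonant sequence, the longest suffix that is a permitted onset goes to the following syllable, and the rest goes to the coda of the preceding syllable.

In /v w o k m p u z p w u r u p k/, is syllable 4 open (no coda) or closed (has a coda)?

closed

Vowels present: o, u, u, u; each is a nucleus, giving 4 syllables.
σ1/σ2 boundary: /kmp/ — longest licit onset from the right is /p/, leaving /km/ as coda.
σ2/σ3 boundary: /zpw/; trying suffixes from longest down, /pw/ is the first permitted one, so coda /z/ | onset /pw/.
σ3/σ4 boundary: /r/ → onset of the next syllable (single consonants are always licit onsets).
Syllabification: vwokm.puz.pwu.rupk.
Syllable 4 is /rupk/ with coda /pk/, so it is closed.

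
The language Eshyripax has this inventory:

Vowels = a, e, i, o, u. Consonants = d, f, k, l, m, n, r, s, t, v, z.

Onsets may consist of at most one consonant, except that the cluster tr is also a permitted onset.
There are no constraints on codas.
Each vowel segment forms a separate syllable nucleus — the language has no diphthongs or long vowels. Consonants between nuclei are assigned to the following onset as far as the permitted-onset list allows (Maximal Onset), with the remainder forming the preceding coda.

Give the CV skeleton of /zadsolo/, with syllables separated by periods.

Vowels present: a, o, o; each is a nucleus, giving 3 syllables.
/a…o/ gap (V1→V2): cluster /ds/ — the longest permitted-onset suffix is /s/; onset = /s/, preceding coda = /d/.
/o…o/ gap (V2→V3): /l/ is a single consonant, so it becomes the next onset.
Result: zad.so.lo.
Mapping each syllable to C/V: /zad/ → CVC, /so/ → CV, /lo/ → CV.

CVC.CV.CV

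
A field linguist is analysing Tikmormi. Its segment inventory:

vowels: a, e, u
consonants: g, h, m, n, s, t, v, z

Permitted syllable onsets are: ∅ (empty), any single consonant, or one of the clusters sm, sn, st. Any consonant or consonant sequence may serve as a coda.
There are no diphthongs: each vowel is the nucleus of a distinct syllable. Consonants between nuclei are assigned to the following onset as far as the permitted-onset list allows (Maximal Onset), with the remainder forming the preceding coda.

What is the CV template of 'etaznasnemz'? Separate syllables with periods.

V.CVC.CV.CCVCC

Vowels present: e, a, a, e; each is a nucleus, giving 4 syllables.
σ1/σ2 boundary: /t/ is a single consonant, so it becomes the next onset.
σ2/σ3 boundary: /zn/ — longest licit onset from the right is /n/, leaving /z/ as coda.
σ3/σ4 boundary: /sn/ — entire cluster is a permitted onset → onset /sn/, coda ∅.
Syllabification: e.taz.na.snemz.
Mapping each syllable to C/V: /e/ → V, /taz/ → CVC, /na/ → CV, /snemz/ → CCVCC.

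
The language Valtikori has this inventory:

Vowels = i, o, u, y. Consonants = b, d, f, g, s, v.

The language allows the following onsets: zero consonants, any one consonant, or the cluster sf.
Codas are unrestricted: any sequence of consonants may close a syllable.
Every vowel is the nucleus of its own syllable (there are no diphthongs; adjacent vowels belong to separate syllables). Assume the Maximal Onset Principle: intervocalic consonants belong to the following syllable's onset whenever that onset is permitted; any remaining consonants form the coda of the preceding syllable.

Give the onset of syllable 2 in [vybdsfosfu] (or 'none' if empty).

Nuclei (vowels): y, o, u → 3 syllables.
V1 /y/ – V2 /o/: /bdsf/ — longest licit onset from the right is /sf/, leaving /bd/ as coda.
V2 /o/ – V3 /u/: /sf/ is a licit onset in full, so it all attaches to the next syllable.
Syllabification: vybd.sfo.sfu.
Syllable 2 is /sfo/: onset /sf/, nucleus /o/, coda ∅.

sf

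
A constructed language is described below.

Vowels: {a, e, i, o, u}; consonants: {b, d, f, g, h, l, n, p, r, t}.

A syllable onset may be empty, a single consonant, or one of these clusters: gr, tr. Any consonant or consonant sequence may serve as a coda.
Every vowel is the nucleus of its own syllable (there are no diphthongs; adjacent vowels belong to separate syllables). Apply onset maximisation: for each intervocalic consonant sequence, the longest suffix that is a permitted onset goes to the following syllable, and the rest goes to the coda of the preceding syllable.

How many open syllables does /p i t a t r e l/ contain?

Nuclei (vowels): i, a, e → 3 syllables.
σ1/σ2 boundary: just /t/ — single C goes to the following onset.
σ2/σ3 boundary: /tr/ — entire cluster is a permitted onset → onset /tr/, coda ∅.
So the parse is pi.ta.trel.
Classifying each syllable: /pi/ (open), /ta/ (open), /trel/ (closed).
Open syllables: 2.

2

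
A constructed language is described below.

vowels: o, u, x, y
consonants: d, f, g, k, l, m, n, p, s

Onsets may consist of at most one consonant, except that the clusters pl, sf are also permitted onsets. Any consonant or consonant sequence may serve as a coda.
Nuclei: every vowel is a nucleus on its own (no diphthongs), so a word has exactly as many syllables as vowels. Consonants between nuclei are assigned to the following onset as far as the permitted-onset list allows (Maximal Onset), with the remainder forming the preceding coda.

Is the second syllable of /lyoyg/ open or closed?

The vowels are y, o, y — 3 nuclei, so 3 syllables.
V1 /y/ – V2 /o/: nothing intervenes; syllable break is V.V.
V2 /o/ – V3 /y/: no consonants, so the boundary falls immediately after /o/.
Result: ly.o.yg.
Syllable 2 is /o/; it ends in its nucleus with no coda, so it is open.

open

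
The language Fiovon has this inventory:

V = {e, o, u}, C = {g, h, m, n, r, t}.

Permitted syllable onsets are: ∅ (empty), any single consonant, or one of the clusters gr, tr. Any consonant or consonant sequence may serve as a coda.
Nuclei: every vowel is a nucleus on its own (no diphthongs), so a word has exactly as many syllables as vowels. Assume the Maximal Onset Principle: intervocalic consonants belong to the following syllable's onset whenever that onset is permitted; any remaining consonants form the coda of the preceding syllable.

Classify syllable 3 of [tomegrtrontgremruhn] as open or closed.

closed

The vowels are o, e, o, e, u — 5 nuclei, so 5 syllables.
σ1/σ2 boundary: just /m/ — single C goes to the following onset.
σ2/σ3 boundary: /grtr/; trying suffixes from longest down, /tr/ is the first permitted one, so coda /gr/ | onset /tr/.
σ3/σ4 boundary: /ntgr/; trying suffixes from longest down, /gr/ is the first permitted one, so coda /nt/ | onset /gr/.
σ4/σ5 boundary: /mr/; trying suffixes from longest down, /r/ is the first permitted one, so coda /m/ | onset /r/.
Result: to.megr.tront.grem.ruhn.
Syllable 3 is /tront/ with coda /nt/, so it is closed.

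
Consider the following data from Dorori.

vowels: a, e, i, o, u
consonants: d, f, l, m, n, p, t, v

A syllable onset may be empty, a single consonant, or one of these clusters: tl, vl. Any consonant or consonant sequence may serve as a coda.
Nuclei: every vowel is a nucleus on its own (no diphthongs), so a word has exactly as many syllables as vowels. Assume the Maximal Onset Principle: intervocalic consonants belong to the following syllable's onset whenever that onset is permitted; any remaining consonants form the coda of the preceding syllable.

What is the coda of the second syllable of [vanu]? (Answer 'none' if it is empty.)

none

Vowels present: a, u; each is a nucleus, giving 2 syllables.
V1 /a/ – V2 /u/: just /n/ — single C goes to the following onset.
Syllabification: va.nu.
Syllable 2 is /nu/: onset /n/, nucleus /u/, coda ∅.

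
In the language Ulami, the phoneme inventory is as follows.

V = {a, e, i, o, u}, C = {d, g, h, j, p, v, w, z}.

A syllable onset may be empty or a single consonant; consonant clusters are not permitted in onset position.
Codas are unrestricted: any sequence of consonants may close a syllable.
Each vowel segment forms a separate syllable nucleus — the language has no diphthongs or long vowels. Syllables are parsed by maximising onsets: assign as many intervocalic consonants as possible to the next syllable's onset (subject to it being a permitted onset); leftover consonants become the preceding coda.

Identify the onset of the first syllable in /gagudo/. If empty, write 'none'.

g

The vowels are a, u, o — 3 nuclei, so 3 syllables.
Between /a/ (V1) and /u/ (V2): /g/ → onset of the next syllable (single consonants are always licit onsets).
Between /u/ (V2) and /o/ (V3): /d/ is a single consonant, so it becomes the next onset.
So the parse is ga.gu.do.
Syllable 1 is /ga/: onset /g/, nucleus /a/, coda ∅.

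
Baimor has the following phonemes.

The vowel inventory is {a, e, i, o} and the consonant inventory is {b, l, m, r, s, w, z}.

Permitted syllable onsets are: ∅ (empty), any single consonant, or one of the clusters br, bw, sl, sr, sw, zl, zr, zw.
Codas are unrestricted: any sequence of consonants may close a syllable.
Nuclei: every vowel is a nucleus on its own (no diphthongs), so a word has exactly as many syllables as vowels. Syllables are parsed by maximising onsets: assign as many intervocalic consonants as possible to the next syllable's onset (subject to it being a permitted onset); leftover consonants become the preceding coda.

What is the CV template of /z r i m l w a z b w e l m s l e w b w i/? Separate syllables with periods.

CCVCC.CVC.CCVCC.CCVC.CCV

Nuclei (vowels): i, a, e, e, i → 5 syllables.
/i…a/ gap (V1→V2): /mlw/; trying suffixes from longest down, /w/ is the first permitted one, so coda /ml/ | onset /w/.
/a…e/ gap (V2→V3): /zbw/; trying suffixes from longest down, /bw/ is the first permitted one, so coda /z/ | onset /bw/.
/e…e/ gap (V3→V4): /lmsl/ splits as /lm/ + /sl/ (/sl/ is the longest suffix that is a licit onset).
/e…i/ gap (V4→V5): /wbw/ — longest licit onset from the right is /bw/, leaving /w/ as coda.
So the parse is zriml.waz.bwelm.slew.bwi.
Mapping each syllable to C/V: /zriml/ → CCVCC, /waz/ → CVC, /bwelm/ → CCVCC, /slew/ → CCVC, /bwi/ → CCV.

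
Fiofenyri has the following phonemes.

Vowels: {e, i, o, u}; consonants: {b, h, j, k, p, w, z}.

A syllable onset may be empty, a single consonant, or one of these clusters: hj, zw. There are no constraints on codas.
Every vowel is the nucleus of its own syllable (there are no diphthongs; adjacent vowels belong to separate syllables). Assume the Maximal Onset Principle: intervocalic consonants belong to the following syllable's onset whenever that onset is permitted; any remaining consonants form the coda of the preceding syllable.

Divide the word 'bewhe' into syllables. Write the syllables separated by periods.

The vowels are e, e — 2 nuclei, so 2 syllables.
Between /e/ (V1) and /e/ (V2): cluster /wh/ — the longest permitted-onset suffix is /h/; onset = /h/, preceding coda = /w/.

bew.he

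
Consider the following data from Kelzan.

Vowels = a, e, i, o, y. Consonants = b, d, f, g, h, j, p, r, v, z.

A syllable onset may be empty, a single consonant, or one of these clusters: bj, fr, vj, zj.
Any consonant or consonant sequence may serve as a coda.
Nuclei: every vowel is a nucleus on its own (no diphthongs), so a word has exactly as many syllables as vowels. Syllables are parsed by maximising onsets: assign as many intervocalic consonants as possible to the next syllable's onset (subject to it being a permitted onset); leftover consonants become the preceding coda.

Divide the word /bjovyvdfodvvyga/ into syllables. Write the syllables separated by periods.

The vowels are o, y, o, y, a — 5 nuclei, so 5 syllables.
Between /o/ (V1) and /y/ (V2): /v/ → onset of the next syllable (single consonants are always licit onsets).
Between /y/ (V2) and /o/ (V3): cluster /vdf/ — the longest permitted-onset suffix is /f/; onset = /f/, preceding coda = /vd/.
Between /o/ (V3) and /y/ (V4): /dvv/ — longest licit onset from the right is /v/, leaving /dv/ as coda.
Between /y/ (V4) and /a/ (V5): /g/ → onset of the next syllable (single consonants are always licit onsets).

bjo.vyvd.fodv.vy.ga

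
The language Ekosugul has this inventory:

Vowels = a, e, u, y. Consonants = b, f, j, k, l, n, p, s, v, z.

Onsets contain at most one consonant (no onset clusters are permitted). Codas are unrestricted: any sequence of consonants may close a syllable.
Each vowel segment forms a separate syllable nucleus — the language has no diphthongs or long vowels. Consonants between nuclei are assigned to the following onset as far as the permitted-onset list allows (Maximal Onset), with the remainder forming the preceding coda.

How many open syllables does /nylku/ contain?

1

Nuclei (vowels): y, u → 2 syllables.
/y…u/ gap (V1→V2): cluster /lk/ — the longest permitted-onset suffix is /k/; onset = /k/, preceding coda = /l/.
So the parse is nyl.ku.
Classifying each syllable: /nyl/ (closed), /ku/ (open).
Open syllables: 1.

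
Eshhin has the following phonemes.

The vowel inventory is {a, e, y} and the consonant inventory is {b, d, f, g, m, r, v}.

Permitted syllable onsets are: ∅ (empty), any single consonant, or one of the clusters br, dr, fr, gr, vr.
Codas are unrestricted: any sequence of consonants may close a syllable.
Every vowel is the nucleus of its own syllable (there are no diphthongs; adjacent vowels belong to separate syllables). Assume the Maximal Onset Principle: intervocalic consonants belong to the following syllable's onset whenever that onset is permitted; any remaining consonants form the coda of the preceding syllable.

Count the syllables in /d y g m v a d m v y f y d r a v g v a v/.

6

Nuclei (vowels): y, a, y, y, a, a → 6 syllables.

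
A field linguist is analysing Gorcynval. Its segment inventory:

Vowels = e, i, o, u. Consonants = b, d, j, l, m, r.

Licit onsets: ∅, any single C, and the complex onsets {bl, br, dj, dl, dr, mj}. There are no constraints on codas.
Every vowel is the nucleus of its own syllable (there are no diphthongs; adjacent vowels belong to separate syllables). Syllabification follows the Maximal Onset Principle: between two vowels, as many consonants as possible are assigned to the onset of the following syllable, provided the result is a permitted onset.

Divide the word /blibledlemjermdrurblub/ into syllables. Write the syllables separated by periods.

Nuclei (vowels): i, e, e, e, u, u → 6 syllables.
Between /i/ (V1) and /e/ (V2): /bl/ is a licit onset in full, so it all attaches to the next syllable.
Between /e/ (V2) and /e/ (V3): /dl/ — entire cluster is a permitted onset → onset /dl/, coda ∅.
Between /e/ (V3) and /e/ (V4): /mj/ — entire cluster is a permitted onset → onset /mj/, coda ∅.
Between /e/ (V4) and /u/ (V5): /rmdr/ — longest licit onset from the right is /dr/, leaving /rm/ as coda.
Between /u/ (V5) and /u/ (V6): /rbl/ — longest licit onset from the right is /bl/, leaving /r/ as coda.

bli.ble.dle.mjerm.drur.blub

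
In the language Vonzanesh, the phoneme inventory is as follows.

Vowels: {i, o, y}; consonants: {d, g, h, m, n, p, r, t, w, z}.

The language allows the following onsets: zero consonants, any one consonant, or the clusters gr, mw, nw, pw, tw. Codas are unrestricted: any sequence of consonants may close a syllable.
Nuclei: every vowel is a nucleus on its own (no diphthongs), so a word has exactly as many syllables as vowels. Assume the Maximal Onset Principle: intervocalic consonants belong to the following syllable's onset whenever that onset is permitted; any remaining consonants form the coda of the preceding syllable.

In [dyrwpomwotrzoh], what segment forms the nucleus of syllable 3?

Nuclei (vowels): y, o, o, o → 4 syllables.
The third nucleus (vowel 3 from the left) is /o/.

o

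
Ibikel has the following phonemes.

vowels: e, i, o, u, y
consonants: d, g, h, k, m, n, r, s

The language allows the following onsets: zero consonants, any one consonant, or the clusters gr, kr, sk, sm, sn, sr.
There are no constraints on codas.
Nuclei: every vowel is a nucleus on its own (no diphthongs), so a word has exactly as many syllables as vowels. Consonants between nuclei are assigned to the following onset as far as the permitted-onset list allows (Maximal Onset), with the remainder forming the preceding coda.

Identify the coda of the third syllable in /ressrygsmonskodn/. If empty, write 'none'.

n

The vowels are e, y, o, o — 4 nuclei, so 4 syllables.
V1 /e/ – V2 /y/: cluster /ssr/ — the longest permitted-onset suffix is /sr/; onset = /sr/, preceding coda = /s/.
V2 /y/ – V3 /o/: /gsm/ — longest licit onset from the right is /sm/, leaving /g/ as coda.
V3 /o/ – V4 /o/: cluster /nsk/ — the longest permitted-onset suffix is /sk/; onset = /sk/, preceding coda = /n/.
Syllabification: res.sryg.smon.skodn.
Syllable 3 is /smon/: onset /sm/, nucleus /o/, coda /n/.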